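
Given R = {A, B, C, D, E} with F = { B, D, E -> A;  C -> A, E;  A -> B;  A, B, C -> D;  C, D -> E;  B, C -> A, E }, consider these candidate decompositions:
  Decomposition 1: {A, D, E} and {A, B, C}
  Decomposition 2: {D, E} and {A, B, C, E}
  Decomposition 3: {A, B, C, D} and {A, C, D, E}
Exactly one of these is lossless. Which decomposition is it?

Decomposition 1: common = {A}, closure = {A, B} → lossy.
Decomposition 2: common = {E}, closure = {E} → lossy.
Decomposition 3: common = {A, C, D}, closure = {A, B, C, D, E} → lossless.

Decomposition 3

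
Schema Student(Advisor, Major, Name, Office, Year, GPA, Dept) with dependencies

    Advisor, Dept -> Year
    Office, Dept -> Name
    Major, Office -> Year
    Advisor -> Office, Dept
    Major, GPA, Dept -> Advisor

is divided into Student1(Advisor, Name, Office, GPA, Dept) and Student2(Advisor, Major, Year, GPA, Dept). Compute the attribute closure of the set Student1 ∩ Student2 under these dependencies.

Student1 ∩ Student2 = {Advisor, GPA, Dept}.
Advisor, Dept → Year applies, adding Year
Advisor → Office, Dept applies, adding Office
Office, Dept → Name applies, adding Name
Closure: {Advisor, Name, Office, Year, GPA, Dept}.

Advisor, Name, Office, Year, GPA, Dept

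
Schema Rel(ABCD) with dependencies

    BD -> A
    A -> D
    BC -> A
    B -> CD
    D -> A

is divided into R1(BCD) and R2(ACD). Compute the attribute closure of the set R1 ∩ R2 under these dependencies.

ACD

R1 ∩ R2 = {CD}.
D → A applies, adding A
Closure: {ACD}.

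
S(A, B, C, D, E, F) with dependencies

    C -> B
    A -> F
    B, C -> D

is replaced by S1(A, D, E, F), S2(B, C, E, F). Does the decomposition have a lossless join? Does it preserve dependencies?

Lossless test: (E, F)⁺ = {E, F}, which is a superkey of neither fragment — lossy.
Dependency preservation: the restricted closure of {B, C} across the fragments never reaches {D}, so B, C → D cannot be enforced without a join — not preserved.

lossy and not dependency-preserving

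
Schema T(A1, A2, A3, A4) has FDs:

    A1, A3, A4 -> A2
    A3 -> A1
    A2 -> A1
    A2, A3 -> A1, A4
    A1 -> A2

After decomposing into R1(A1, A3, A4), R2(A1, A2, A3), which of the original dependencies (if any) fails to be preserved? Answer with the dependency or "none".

A1, A3, A4 → A2: restricted closure across fragments reaches A2.
A3 → A1 lies within R1.
A2 → A1 lies within R2.
A2, A3 → A1, A4: restricted closure across fragments reaches A1, A4.
A1 → A2 lies within R2.
Every dependency is enforceable on the fragments, so the decomposition is dependency-preserving.

none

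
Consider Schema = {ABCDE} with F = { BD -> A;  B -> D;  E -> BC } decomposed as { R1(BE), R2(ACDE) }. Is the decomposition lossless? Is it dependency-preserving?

Lossless test: (E)⁺ = {ABCDE}, which contains all of one fragment — lossless.
Dependency preservation: the restricted closure of {BD} across the fragments never reaches {A}, so BD → A cannot be enforced without a join — not preserved.

lossless but not dependency-preserving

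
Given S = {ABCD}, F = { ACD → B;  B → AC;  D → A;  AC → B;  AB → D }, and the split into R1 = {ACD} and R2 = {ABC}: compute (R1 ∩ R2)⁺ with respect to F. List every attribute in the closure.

ABCD

R1 ∩ R2 = {AC}.
AC → B applies, adding B
AB → D applies, adding D
Closure: {ABCD}.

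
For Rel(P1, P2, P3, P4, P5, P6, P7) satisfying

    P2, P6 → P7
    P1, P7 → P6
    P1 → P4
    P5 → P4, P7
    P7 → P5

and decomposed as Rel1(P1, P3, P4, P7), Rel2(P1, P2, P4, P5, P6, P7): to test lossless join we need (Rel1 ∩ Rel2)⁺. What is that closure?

Rel1 ∩ Rel2 = {P1, P4, P7}.
P1, P7 → P6 applies, adding P6
P7 → P5 applies, adding P5
Closure: {P1, P4, P5, P6, P7}.

P1, P4, P5, P6, P7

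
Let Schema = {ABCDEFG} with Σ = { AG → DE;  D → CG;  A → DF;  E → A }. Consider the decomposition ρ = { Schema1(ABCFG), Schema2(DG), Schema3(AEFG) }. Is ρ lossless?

Chase test. Columns are ABCDEFG; row i has aⱼ where attribute j ∈ Schemai, else bᵢⱼ.
Initial tableau (one row per fragment):
  row 1: a1 a2 a3 b14 b15 a6 a7
  row 2: b21 b22 b23 a4 b25 b26 a7
  row 3: a1 b32 b33 b34 a5 a6 a7
Rows 1 and 3 agree on AG; apply AG→DE and equate their DE entries.
Rows 1 and 3 agree on D; apply D→CG and equate their CG entries.
No row becomes fully distinguished — the join is lossy.

No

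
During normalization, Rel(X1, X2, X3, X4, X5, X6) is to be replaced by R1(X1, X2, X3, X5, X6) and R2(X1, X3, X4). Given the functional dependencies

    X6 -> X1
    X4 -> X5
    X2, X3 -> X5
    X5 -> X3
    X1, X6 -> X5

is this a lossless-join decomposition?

Common attributes: R1 ∩ R2 = {X1, X3}.
No dependency enlarges {X1, X3}, so (X1, X3)⁺ = {X1, X3}.
The closure contains neither all of R1 = {X1, X2, X3, X5, X6} nor all of R2 = {X1, X3, X4}, so the common attributes are not a superkey of either fragment. The join is lossy.

No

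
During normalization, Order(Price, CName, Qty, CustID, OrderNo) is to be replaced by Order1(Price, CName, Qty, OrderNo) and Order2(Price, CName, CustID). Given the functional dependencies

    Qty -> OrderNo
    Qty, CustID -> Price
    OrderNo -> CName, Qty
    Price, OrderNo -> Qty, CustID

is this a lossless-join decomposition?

Common attributes: Order1 ∩ Order2 = {Price, CName}.
No dependency enlarges {Price, CName}, so (Price, CName)⁺ = {Price, CName}.
The closure contains neither all of Order1 = {Price, CName, Qty, OrderNo} nor all of Order2 = {Price, CName, CustID}, so the common attributes are not a superkey of either fragment. The join is lossy.

No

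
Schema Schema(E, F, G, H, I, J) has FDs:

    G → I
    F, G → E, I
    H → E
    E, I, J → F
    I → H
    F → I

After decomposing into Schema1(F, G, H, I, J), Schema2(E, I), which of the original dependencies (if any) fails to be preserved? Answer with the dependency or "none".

Check H → E: no single fragment contains all of {E, H}, and the restricted closure of {H} across the fragments never reaches {E}.
G → I is preserved.
F, G → E, I is preserved.
E, I, J → F is preserved.
I → H is preserved.
F → I is preserved.

H → E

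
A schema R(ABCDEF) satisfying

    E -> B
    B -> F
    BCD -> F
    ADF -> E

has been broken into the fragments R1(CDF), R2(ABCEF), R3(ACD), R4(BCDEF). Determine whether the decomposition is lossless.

No

Chase test. Columns are ABCDEF; row i has aⱼ where attribute j ∈ Ri, else bᵢⱼ.
Initial tableau (one row per fragment):
  row 1: b11 b12 a3 a4 b15 a6
  row 2: a1 a2 a3 b24 a5 a6
  row 3: a1 b32 a3 a4 b35 b36
  row 4: b41 a2 a3 a4 a5 a6
No row becomes fully distinguished — the join is lossy.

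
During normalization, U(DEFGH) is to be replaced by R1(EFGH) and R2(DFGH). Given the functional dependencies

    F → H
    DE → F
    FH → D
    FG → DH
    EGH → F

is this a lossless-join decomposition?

Yes

Common attributes: R1 ∩ R2 = {FGH}.
Closure of {FGH}: FH → D applies, adding D. So (FGH)⁺ = {DFGH}.
This closure contains every attribute of R2, so R1 ∩ R2 → R2. The join is lossless.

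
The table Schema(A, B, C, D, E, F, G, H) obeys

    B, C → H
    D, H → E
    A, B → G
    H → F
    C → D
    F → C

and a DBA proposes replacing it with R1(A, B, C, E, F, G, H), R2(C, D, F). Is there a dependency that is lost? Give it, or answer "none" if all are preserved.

B, C → H lies within R1.
D, H → E: restricted closure across fragments reaches E.
A, B → G lies within R1.
H → F lies within R1.
C → D lies within R2.
F → C lies within R1.
Every dependency is enforceable on the fragments, so the decomposition is dependency-preserving.

none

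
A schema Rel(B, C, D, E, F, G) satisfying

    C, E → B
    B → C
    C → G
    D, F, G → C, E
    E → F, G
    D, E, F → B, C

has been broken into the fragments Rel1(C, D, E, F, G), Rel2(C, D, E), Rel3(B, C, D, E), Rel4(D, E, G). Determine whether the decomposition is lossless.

Chase test. Columns are B, C, D, E, F, G; row i has aⱼ where attribute j ∈ Reli, else bᵢⱼ.
Initial tableau (one row per fragment):
  row 1: b11 a2 a3 a4 a5 a6
  row 2: b21 a2 a3 a4 b25 b26
  row 3: a1 a2 a3 a4 b35 b36
  row 4: b41 b42 a3 a4 b45 a6
Rows 1 and 2 agree on C, E; apply C, E→B and equate their B entries.
Rows 1 and 3 agree on C, E; apply C, E→B and equate their B entries.
Rows 1 and 2 agree on C; apply C→G and equate their G entries.
Rows 1 and 3 agree on C; apply C→G and equate their G entries.
Rows 1 and 2 agree on E; apply E→F, G and equate their F, G entries.
Rows 1 and 3 agree on E; apply E→F, G and equate their F, G entries.
Rows 1 and 4 agree on E; apply E→F, G and equate their F, G entries.
Rows 1 and 4 agree on D, E, F; apply D, E, F→B, C and equate their B, C entries.
Row 1 is now all distinguished symbols — the join is lossless.

Yes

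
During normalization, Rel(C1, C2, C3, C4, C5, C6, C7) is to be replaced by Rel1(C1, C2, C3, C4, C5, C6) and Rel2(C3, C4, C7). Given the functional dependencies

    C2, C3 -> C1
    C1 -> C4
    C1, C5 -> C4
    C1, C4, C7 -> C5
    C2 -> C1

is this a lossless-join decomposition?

Common attributes: Rel1 ∩ Rel2 = {C3, C4}.
No dependency enlarges {C3, C4}, so (C3, C4)⁺ = {C3, C4}.
The closure contains neither all of Rel1 = {C1, C2, C3, C4, C5, C6} nor all of Rel2 = {C3, C4, C7}, so the common attributes are not a superkey of either fragment. The join is lossy.

No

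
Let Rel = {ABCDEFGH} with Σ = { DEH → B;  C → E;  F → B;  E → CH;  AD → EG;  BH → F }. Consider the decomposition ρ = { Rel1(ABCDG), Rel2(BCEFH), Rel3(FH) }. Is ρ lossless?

Chase test. Columns are ABCDEFGH; row i has aⱼ where attribute j ∈ Reli, else bᵢⱼ.
Initial tableau (one row per fragment):
  row 1: a1 a2 a3 a4 b15 b16 a7 b18
  row 2: b21 a2 a3 b24 a5 a6 b27 a8
  row 3: b31 b32 b33 b34 b35 a6 b37 a8
Rows 1 and 2 agree on C; apply C→E and equate their E entries.
Rows 2 and 3 agree on F; apply F→B and equate their B entries.
Rows 1 and 2 agree on E; apply E→CH and equate their CH entries.
Rows 1 and 2 agree on BH; apply BH→F and equate their F entries.
Row 1 is now all distinguished symbols — the join is lossless.

Yes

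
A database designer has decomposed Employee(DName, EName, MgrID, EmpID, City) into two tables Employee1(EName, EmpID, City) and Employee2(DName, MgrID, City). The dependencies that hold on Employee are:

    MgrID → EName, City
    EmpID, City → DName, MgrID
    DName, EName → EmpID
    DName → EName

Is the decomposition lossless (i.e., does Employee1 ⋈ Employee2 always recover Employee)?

No

Common attributes: Employee1 ∩ Employee2 = {City}.
No dependency enlarges {City}, so (City)⁺ = {City}.
The closure contains neither all of Employee1 = {EName, EmpID, City} nor all of Employee2 = {DName, MgrID, City}, so the common attributes are not a superkey of either fragment. The join is lossy.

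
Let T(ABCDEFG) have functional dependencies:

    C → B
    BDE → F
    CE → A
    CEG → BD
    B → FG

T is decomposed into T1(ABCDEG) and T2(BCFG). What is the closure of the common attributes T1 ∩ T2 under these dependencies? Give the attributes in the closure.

T1 ∩ T2 = {BCG}.
B → FG applies, adding F
Closure: {BCFG}.

BCFG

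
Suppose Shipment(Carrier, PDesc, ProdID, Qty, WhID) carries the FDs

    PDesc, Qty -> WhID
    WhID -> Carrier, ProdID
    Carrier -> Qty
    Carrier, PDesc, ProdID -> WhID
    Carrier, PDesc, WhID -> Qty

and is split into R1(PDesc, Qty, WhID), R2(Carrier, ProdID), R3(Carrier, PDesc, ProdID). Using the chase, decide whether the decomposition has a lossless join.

Chase test. Columns are Carrier, PDesc, ProdID, Qty, WhID; row i has aⱼ where attribute j ∈ Ri, else bᵢⱼ.
Initial tableau (one row per fragment):
  row 1: b11 a2 b13 a4 a5
  row 2: a1 b22 a3 b24 b25
  row 3: a1 a2 a3 b34 b35
Rows 2 and 3 agree on Carrier; apply Carrier→Qty and equate their Qty entries.
No row becomes fully distinguished — the join is lossy.

No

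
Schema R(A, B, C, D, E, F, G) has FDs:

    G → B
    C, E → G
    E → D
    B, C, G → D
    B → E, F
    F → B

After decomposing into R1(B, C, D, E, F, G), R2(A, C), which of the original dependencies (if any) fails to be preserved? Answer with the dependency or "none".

G → B lies within R1.
C, E → G lies within R1.
E → D lies within R1.
B, C, G → D lies within R1.
B → E, F lies within R1.
F → B lies within R1.
Every dependency is enforceable on the fragments, so the decomposition is dependency-preserving.

none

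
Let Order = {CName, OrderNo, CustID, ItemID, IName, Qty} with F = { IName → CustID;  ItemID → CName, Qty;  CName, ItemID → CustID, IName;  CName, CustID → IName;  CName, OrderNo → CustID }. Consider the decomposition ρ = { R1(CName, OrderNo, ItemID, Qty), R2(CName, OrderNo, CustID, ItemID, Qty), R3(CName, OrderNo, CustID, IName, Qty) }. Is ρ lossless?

Chase test. Columns are CName, OrderNo, CustID, ItemID, IName, Qty; row i has aⱼ where attribute j ∈ Ri, else bᵢⱼ.
Initial tableau (one row per fragment):
  row 1: a1 a2 b13 a4 b15 a6
  row 2: a1 a2 a3 a4 b25 a6
  row 3: a1 a2 a3 b34 a5 a6
Rows 1 and 2 agree on CName, ItemID; apply CName, ItemID→CustID, IName and equate their CustID, IName entries.
Rows 1 and 3 agree on CName, CustID; apply CName, CustID→IName and equate their IName entries.
Row 1 is now all distinguished symbols — the join is lossless.

Yes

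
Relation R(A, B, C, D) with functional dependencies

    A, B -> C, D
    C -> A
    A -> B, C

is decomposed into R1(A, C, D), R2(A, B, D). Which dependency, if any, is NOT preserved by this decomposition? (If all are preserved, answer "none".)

none

A, B → C, D: restricted closure across fragments reaches C, D.
C → A lies within R1.
A → B, C: restricted closure across fragments reaches B, C.
Every dependency is enforceable on the fragments, so the decomposition is dependency-preserving.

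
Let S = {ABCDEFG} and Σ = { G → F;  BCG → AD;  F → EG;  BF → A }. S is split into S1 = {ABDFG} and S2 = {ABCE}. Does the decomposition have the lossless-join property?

Common attributes: S1 ∩ S2 = {AB}.
No dependency enlarges {AB}, so (AB)⁺ = {AB}.
The closure contains neither all of S1 = {ABDFG} nor all of S2 = {ABCE}, so the common attributes are not a superkey of either fragment. The join is lossy.

No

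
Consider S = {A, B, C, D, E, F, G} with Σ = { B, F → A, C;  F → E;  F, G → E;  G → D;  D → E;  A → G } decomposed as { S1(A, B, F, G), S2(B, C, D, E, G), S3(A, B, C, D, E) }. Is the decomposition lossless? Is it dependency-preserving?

Lossless test (chase): Rows 1 and 2 agree on G; apply G→D and equate their D entries. Rows 1 and 2 agree on D; apply D→E and equate their E entries. Rows 1 and 3 agree on A; apply A→G and equate their G entries. No row becomes fully distinguished — the join is lossy.
Dependency preservation: the restricted closure of {B, F} across the fragments never reaches {A, C}, so B, F → A, C cannot be enforced without a join — not preserved.

lossy and not dependency-preserving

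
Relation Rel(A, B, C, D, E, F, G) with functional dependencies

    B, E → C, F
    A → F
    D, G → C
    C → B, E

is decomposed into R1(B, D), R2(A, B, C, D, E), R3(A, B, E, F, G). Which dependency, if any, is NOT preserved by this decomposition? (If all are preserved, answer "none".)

D, G → C

Check D, G → C: no single fragment contains all of {C, D, G}, and the restricted closure of {D, G} across the fragments never reaches {C}.
B, E → C, F is preserved.
A → F is preserved.
C → B, E is preserved.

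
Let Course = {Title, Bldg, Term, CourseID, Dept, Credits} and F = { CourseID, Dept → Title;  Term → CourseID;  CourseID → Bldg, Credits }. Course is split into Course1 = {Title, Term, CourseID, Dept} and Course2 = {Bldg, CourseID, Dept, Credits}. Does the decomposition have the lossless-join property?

Yes

Common attributes: Course1 ∩ Course2 = {CourseID, Dept}.
Closure of {CourseID, Dept}: CourseID, Dept → Title applies, adding Title; CourseID → Bldg, Credits applies, adding Bldg, Credits. So (CourseID, Dept)⁺ = {Title, Bldg, CourseID, Dept, Credits}.
This closure contains every attribute of Course2, so Course1 ∩ Course2 → Course2. The join is lossless.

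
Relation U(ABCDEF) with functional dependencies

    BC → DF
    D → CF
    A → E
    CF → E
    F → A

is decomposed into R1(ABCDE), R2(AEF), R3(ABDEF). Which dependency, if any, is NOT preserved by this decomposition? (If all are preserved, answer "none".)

none

BC → DF: restricted closure across fragments reaches DF.
D → CF: restricted closure across fragments reaches CF.
A → E lies within R1.
CF → E: restricted closure across fragments reaches E.
F → A lies within R2.
Every dependency is enforceable on the fragments, so the decomposition is dependency-preserving.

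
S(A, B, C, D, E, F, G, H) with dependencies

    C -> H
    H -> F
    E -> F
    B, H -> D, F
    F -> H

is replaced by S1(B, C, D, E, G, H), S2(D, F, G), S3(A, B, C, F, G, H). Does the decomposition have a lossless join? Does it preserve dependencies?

lossy but dependency-preserving

Lossless test (chase): Rows 1 and 3 agree on H; apply H→F and equate their F entries. Rows 1 and 3 agree on B, H; apply B, H→D, F and equate their D, F entries. Rows 1 and 2 agree on F; apply F→H and equate their H entries. No row becomes fully distinguished — the join is lossy.
Dependency preservation: E → F; B, H → D, F are not contained in any single fragment, but the restricted closure of each left-hand side across the fragments still reaches the right-hand side; the remaining FDs each lie inside some fragment. All dependencies are preserved.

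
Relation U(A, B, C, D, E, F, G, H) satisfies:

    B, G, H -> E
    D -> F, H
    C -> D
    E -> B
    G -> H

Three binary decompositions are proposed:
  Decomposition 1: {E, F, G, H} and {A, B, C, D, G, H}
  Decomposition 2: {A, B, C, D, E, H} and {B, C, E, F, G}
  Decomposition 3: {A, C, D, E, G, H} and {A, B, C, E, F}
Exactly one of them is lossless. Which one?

Decomposition 1: common = {G, H}, closure = {G, H} → lossy.
Decomposition 2: common = {B, C, E}, closure = {B, C, D, E, F, H} → lossy.
Decomposition 3: common = {A, C, E}, closure = {A, B, C, D, E, F, H} → lossless.

Decomposition 3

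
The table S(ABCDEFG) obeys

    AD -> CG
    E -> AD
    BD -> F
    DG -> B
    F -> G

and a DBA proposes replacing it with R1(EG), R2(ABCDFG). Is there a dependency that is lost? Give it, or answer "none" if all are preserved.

E -> AD

Check E → AD: no single fragment contains all of {ADE}, and the restricted closure of {E} across the fragments never reaches {AD}.
AD → CG is preserved.
BD → F is preserved.
DG → B is preserved.
F → G is preserved.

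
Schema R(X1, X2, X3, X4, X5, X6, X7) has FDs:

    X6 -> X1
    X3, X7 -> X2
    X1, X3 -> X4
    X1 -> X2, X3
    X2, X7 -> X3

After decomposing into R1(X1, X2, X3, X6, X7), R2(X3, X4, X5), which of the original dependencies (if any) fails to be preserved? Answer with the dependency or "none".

Check X1, X3 → X4: no single fragment contains all of {X1, X3, X4}, and the restricted closure of {X1, X3} across the fragments never reaches {X4}.
X6 → X1 is preserved.
X3, X7 → X2 is preserved.
X1 → X2, X3 is preserved.
X2, X7 → X3 is preserved.

X1, X3 -> X4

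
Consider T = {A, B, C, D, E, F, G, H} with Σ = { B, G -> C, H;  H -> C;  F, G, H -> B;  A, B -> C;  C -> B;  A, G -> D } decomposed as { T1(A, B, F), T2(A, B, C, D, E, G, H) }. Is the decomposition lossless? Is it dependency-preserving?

Lossless test: (A, B)⁺ = {A, B, C}, which is a superkey of neither fragment — lossy.
Dependency preservation: F, G, H → B is not contained in any single fragment, but the restricted closure of its left-hand side across the fragments still reaches the right-hand side; the remaining FDs each lie inside some fragment. All dependencies are preserved.

lossy but dependency-preserving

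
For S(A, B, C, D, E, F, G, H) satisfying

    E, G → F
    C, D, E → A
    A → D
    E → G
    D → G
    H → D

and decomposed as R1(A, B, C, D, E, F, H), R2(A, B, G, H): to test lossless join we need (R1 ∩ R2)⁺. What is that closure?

A, B, D, G, H

R1 ∩ R2 = {A, B, H}.
A → D applies, adding D
D → G applies, adding G
Closure: {A, B, D, G, H}.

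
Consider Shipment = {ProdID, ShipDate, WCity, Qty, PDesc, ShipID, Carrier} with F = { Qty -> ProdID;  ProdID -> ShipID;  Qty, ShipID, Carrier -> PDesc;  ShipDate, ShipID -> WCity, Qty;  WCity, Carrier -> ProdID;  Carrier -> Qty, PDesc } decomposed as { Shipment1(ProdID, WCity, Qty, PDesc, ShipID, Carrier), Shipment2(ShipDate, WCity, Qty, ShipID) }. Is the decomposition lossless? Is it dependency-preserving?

lossy but dependency-preserving

Lossless test: (WCity, Qty, ShipID)⁺ = {ProdID, WCity, Qty, ShipID}, which is a superkey of neither fragment — lossy.
Dependency preservation: every FD's attributes lie within a single fragment, so each can be enforced locally — preserved.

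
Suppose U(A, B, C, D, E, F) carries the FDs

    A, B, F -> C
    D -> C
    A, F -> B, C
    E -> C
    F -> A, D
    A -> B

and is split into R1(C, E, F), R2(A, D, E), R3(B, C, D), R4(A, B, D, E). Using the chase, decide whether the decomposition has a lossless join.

Chase test. Columns are A, B, C, D, E, F; row i has aⱼ where attribute j ∈ Ri, else bᵢⱼ.
Initial tableau (one row per fragment):
  row 1: b11 b12 a3 b14 a5 a6
  row 2: a1 b22 b23 a4 a5 b26
  row 3: b31 a2 a3 a4 b35 b36
  row 4: a1 a2 b43 a4 a5 b46
Rows 2 and 3 agree on D; apply D→C and equate their C entries.
Rows 2 and 4 agree on D; apply D→C and equate their C entries.
Rows 2 and 4 agree on A; apply A→B and equate their B entries.
No row becomes fully distinguished — the join is lossy.

No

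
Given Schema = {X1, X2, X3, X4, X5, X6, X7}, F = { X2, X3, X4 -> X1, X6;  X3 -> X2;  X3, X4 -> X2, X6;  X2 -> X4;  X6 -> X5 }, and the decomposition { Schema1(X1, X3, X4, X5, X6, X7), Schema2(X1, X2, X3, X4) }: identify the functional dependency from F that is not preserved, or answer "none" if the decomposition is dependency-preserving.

none

X2, X3, X4 → X1, X6: restricted closure across fragments reaches X1, X6.
X3 → X2 lies within Schema2.
X3, X4 → X2, X6: restricted closure across fragments reaches X2, X6.
X2 → X4 lies within Schema2.
X6 → X5 lies within Schema1.
Every dependency is enforceable on the fragments, so the decomposition is dependency-preserving.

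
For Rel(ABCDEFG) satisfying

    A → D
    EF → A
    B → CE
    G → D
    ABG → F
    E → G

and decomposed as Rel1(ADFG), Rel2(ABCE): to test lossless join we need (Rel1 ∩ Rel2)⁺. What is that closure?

Rel1 ∩ Rel2 = {A}.
A → D applies, adding D
Closure: {AD}.

AD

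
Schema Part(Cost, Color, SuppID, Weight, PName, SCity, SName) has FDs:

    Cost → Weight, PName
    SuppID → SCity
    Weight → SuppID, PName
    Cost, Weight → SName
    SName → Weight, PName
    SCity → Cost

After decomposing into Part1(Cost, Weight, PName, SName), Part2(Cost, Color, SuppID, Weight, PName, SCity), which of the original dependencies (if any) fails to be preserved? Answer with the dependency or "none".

Cost → Weight, PName lies within Part1.
SuppID → SCity lies within Part2.
Weight → SuppID, PName lies within Part2.
Cost, Weight → SName lies within Part1.
SName → Weight, PName lies within Part1.
SCity → Cost lies within Part2.
Every dependency is enforceable on the fragments, so the decomposition is dependency-preserving.

none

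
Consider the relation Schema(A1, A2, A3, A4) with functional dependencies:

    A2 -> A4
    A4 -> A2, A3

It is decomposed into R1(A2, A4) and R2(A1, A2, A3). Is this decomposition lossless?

Yes

Common attributes: R1 ∩ R2 = {A2}.
Closure of {A2}: A2 → A4 applies, adding A4; A4 → A2, A3 applies, adding A3. So (A2)⁺ = {A2, A3, A4}.
This closure contains every attribute of R1, so R1 ∩ R2 → R1. The join is lossless.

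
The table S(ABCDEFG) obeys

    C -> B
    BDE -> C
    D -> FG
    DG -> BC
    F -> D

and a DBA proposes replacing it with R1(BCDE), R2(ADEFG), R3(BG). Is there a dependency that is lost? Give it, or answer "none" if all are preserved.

C → B lies within R1.
BDE → C lies within R1.
D → FG lies within R2.
DG → BC: restricted closure across fragments reaches BC.
F → D lies within R2.
Every dependency is enforceable on the fragments, so the decomposition is dependency-preserving.

none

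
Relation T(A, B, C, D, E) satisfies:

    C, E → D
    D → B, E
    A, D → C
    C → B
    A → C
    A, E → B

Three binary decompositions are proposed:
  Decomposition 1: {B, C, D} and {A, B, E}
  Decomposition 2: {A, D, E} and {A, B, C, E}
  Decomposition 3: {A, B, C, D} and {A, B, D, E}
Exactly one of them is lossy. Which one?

Decomposition 1: common = {B}, closure = {B} → lossy.
Decomposition 2: common = {A, E}, closure = {A, B, C, D, E} → lossless.
Decomposition 3: common = {A, B, D}, closure = {A, B, C, D, E} → lossless.

Decomposition 1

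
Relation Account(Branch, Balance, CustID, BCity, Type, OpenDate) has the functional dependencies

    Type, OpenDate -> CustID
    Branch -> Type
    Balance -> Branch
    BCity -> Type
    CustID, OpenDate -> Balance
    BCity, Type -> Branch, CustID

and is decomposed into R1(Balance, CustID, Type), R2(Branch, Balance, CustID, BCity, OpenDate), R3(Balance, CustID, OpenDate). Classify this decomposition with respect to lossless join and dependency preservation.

Lossless test (chase): Rows 1 and 2 agree on Balance; apply Balance→Branch and equate their Branch entries. Rows 1 and 3 agree on Balance; apply Balance→Branch and equate their Branch entries. Rows 1 and 2 agree on Branch; apply Branch→Type and equate their Type entries. Rows 1 and 3 agree on Branch; apply Branch→Type and equate their Type entries. Row 2 is now all distinguished symbols — the join is lossless.
Dependency preservation: the restricted closure of {Type, OpenDate} across the fragments never reaches {CustID}, so Type, OpenDate → CustID cannot be enforced without a join — not preserved.

lossless but not dependency-preserving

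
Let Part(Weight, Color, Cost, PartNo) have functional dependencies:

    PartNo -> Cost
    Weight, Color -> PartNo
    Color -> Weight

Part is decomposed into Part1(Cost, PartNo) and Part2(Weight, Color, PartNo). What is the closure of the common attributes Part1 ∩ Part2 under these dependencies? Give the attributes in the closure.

Part1 ∩ Part2 = {PartNo}.
PartNo → Cost applies, adding Cost
Closure: {Cost, PartNo}.

Cost, PartNo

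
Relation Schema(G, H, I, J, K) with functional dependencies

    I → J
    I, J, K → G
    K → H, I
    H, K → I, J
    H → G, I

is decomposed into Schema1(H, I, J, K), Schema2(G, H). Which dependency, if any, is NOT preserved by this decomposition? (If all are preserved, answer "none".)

I → J lies within Schema1.
I, J, K → G: restricted closure across fragments reaches G.
K → H, I lies within Schema1.
H, K → I, J lies within Schema1.
H → G, I: restricted closure across fragments reaches G, I.
Every dependency is enforceable on the fragments, so the decomposition is dependency-preserving.

none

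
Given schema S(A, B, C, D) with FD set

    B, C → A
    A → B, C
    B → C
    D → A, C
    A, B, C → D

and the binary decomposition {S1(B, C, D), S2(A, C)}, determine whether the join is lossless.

No

Common attributes: S1 ∩ S2 = {C}.
No dependency enlarges {C}, so (C)⁺ = {C}.
The closure contains neither all of S1 = {B, C, D} nor all of S2 = {A, C}, so the common attributes are not a superkey of either fragment. The join is lossy.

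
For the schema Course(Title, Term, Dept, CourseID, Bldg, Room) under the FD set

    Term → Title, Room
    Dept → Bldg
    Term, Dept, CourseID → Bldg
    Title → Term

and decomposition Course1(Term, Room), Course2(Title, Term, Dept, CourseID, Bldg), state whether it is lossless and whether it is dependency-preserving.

lossless and dependency-preserving

Lossless test: (Term)⁺ = {Title, Term, Room}, which contains all of one fragment — lossless.
Dependency preservation: Term → Title, Room is not contained in any single fragment, but the restricted closure of its left-hand side across the fragments still reaches the right-hand side; the remaining FDs each lie inside some fragment. All dependencies are preserved.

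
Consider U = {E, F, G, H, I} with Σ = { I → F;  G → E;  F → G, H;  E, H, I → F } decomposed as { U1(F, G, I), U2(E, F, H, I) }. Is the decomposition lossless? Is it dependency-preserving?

Lossless test: (F, I)⁺ = {E, F, G, H, I}, which contains all of one fragment — lossless.
Dependency preservation: the restricted closure of {G} across the fragments never reaches {E}, so G → E cannot be enforced without a join — not preserved.

lossless but not dependency-preserving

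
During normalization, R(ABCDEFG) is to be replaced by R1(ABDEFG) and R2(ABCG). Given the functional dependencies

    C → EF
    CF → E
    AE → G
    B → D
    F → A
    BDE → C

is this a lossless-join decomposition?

Common attributes: R1 ∩ R2 = {ABG}.
Closure of {ABG}: B → D applies, adding D. So (ABG)⁺ = {ABDG}.
The closure contains neither all of R1 = {ABDEFG} nor all of R2 = {ABCG}, so the common attributes are not a superkey of either fragment. The join is lossy.

No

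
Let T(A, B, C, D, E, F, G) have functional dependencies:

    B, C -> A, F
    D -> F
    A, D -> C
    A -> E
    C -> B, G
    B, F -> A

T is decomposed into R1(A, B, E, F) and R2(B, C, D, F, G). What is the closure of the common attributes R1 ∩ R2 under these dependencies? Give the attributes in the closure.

A, B, E, F

R1 ∩ R2 = {B, F}.
B, F → A applies, adding A
A → E applies, adding E
Closure: {A, B, E, F}.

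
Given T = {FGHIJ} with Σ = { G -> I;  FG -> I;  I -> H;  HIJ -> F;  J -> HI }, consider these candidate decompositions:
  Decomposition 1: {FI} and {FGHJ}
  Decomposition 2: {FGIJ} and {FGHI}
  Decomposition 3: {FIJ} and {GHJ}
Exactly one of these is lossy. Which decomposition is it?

Decomposition 1: common = {F}, closure = {F} → lossy.
Decomposition 2: common = {FGI}, closure = {FGHI} → lossless.
Decomposition 3: common = {J}, closure = {FHIJ} → lossless.

Decomposition 1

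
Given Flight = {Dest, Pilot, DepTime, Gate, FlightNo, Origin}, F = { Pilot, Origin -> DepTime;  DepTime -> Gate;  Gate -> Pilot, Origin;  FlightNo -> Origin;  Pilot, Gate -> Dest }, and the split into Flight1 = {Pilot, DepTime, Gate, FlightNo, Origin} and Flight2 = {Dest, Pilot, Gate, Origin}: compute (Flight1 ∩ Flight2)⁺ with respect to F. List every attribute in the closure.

Dest, Pilot, DepTime, Gate, Origin

Flight1 ∩ Flight2 = {Pilot, Gate, Origin}.
Pilot, Origin → DepTime applies, adding DepTime
Pilot, Gate → Dest applies, adding Dest
Closure: {Dest, Pilot, DepTime, Gate, Origin}.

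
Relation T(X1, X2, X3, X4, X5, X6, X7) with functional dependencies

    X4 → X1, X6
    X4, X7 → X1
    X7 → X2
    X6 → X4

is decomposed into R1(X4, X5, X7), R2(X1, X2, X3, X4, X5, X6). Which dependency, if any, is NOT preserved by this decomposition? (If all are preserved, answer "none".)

X7 → X2

Check X7 → X2: no single fragment contains all of {X2, X7}, and the restricted closure of {X7} across the fragments never reaches {X2}.
X4 → X1, X6 is preserved.
X4, X7 → X1 is preserved.
X6 → X4 is preserved.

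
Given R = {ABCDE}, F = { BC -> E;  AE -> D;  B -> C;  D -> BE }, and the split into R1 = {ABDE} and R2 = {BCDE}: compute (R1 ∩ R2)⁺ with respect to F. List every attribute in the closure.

BCDE

R1 ∩ R2 = {BDE}.
B → C applies, adding C
Closure: {BCDE}.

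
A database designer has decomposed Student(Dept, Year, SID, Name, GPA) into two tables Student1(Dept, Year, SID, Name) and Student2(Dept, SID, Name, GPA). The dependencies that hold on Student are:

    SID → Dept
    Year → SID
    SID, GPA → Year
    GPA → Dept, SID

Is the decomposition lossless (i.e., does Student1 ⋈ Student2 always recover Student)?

Common attributes: Student1 ∩ Student2 = {Dept, SID, Name}.
No dependency enlarges {Dept, SID, Name}, so (Dept, SID, Name)⁺ = {Dept, SID, Name}.
The closure contains neither all of Student1 = {Dept, Year, SID, Name} nor all of Student2 = {Dept, SID, Name, GPA}, so the common attributes are not a superkey of either fragment. The join is lossy.

No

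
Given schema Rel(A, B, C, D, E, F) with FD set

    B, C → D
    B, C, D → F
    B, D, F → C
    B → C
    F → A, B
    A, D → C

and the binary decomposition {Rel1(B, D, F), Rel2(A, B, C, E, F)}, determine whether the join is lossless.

Common attributes: Rel1 ∩ Rel2 = {B, F}.
Closure of {B, F}: B → C applies, adding C; F → A, B applies, adding A; B, C → D applies, adding D. So (B, F)⁺ = {A, B, C, D, F}.
This closure contains every attribute of Rel1, so Rel1 ∩ Rel2 → Rel1. The join is lossless.

Yes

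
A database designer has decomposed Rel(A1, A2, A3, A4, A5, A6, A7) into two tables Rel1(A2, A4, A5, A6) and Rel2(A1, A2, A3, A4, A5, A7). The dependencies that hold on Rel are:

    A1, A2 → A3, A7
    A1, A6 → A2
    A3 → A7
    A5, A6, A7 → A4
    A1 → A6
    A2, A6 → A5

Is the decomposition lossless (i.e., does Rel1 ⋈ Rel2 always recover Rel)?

No

Common attributes: Rel1 ∩ Rel2 = {A2, A4, A5}.
No dependency enlarges {A2, A4, A5}, so (A2, A4, A5)⁺ = {A2, A4, A5}.
The closure contains neither all of Rel1 = {A2, A4, A5, A6} nor all of Rel2 = {A1, A2, A3, A4, A5, A7}, so the common attributes are not a superkey of either fragment. The join is lossy.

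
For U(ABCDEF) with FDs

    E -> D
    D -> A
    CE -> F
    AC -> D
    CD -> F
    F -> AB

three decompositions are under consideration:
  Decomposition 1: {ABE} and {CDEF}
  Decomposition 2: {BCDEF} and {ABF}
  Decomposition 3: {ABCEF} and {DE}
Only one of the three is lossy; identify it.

Decomposition 1

Decomposition 1: common = {E}, closure = {ADE} → lossy.
Decomposition 2: common = {BF}, closure = {ABF} → lossless.
Decomposition 3: common = {E}, closure = {ADE} → lossless.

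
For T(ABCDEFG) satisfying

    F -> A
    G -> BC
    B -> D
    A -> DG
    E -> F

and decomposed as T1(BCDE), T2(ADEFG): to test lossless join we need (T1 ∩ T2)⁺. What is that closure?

ABCDEFG

T1 ∩ T2 = {DE}.
E → F applies, adding F
F → A applies, adding A
A → DG applies, adding G
G → BC applies, adding BC
Closure: {ABCDEFG}.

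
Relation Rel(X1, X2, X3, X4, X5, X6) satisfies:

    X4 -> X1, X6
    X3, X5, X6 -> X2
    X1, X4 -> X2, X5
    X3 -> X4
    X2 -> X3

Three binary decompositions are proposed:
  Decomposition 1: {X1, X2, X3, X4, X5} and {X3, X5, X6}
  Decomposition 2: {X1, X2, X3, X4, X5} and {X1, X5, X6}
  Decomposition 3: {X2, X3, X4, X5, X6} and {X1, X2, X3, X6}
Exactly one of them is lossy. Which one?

Decomposition 1: common = {X3, X5}, closure = {X1, X2, X3, X4, X5, X6} → lossless.
Decomposition 2: common = {X1, X5}, closure = {X1, X5} → lossy.
Decomposition 3: common = {X2, X3, X6}, closure = {X1, X2, X3, X4, X5, X6} → lossless.

Decomposition 2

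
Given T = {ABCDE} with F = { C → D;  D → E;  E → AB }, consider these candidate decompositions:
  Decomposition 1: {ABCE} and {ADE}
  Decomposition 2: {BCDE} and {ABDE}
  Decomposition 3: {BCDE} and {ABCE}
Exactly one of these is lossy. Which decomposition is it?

Decomposition 1

Decomposition 1: common = {AE}, closure = {ABE} → lossy.
Decomposition 2: common = {BDE}, closure = {ABDE} → lossless.
Decomposition 3: common = {BCE}, closure = {ABCDE} → lossless.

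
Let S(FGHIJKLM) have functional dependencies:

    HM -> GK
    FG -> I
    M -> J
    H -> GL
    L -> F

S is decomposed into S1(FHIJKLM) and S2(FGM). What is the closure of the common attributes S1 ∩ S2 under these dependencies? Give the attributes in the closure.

S1 ∩ S2 = {FM}.
M → J applies, adding J
Closure: {FJM}.

FJM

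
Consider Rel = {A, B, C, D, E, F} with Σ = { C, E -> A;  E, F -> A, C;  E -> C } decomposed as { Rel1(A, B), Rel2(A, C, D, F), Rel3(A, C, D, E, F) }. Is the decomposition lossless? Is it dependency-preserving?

lossy but dependency-preserving

Lossless test (chase): applying each FD to every pair of rows produces no changes in the tableau, so no row becomes fully distinguished — the join is lossy.
Dependency preservation: every FD's attributes lie within a single fragment, so each can be enforced locally — preserved.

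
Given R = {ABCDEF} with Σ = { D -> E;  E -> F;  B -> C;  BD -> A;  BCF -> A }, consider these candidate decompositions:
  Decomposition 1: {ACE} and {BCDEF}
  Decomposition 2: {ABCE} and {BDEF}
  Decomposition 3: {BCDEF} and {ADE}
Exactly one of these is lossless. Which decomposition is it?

Decomposition 2

Decomposition 1: common = {CE}, closure = {CEF} → lossy.
Decomposition 2: common = {BE}, closure = {ABCEF} → lossless.
Decomposition 3: common = {DE}, closure = {DEF} → lossy.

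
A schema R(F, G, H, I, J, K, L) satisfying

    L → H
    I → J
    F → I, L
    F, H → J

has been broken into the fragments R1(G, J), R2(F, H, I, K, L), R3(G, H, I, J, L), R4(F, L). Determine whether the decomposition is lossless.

No

Chase test. Columns are F, G, H, I, J, K, L; row i has aⱼ where attribute j ∈ Ri, else bᵢⱼ.
Initial tableau (one row per fragment):
  row 1: b11 a2 b13 b14 a5 b16 b17
  row 2: a1 b22 a3 a4 b25 a6 a7
  row 3: b31 a2 a3 a4 a5 b36 a7
  row 4: a1 b42 b43 b44 b45 b46 a7
Rows 2 and 4 agree on L; apply L→H and equate their H entries.
Rows 2 and 3 agree on I; apply I→J and equate their J entries.
Rows 2 and 4 agree on F; apply F→I, L and equate their I, L entries.
Rows 2 and 4 agree on F, H; apply F, H→J and equate their J entries.
No row becomes fully distinguished — the join is lossy.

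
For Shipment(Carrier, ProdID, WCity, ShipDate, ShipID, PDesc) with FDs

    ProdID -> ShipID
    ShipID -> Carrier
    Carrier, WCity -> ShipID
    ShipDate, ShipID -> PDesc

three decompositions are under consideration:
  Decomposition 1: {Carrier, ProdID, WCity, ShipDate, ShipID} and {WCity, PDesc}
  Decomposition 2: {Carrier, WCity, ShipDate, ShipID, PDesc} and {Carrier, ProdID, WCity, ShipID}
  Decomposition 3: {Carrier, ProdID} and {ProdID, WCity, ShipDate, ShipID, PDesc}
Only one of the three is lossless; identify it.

Decomposition 3

Decomposition 1: common = {WCity}, closure = {WCity} → lossy.
Decomposition 2: common = {Carrier, WCity, ShipID}, closure = {Carrier, WCity, ShipID} → lossy.
Decomposition 3: common = {ProdID}, closure = {Carrier, ProdID, ShipID} → lossless.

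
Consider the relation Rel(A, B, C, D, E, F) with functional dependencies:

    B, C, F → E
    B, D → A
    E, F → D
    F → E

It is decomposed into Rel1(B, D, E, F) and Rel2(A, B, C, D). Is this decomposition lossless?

Common attributes: Rel1 ∩ Rel2 = {B, D}.
Closure of {B, D}: B, D → A applies, adding A. So (B, D)⁺ = {A, B, D}.
The closure contains neither all of Rel1 = {B, D, E, F} nor all of Rel2 = {A, B, C, D}, so the common attributes are not a superkey of either fragment. The join is lossy.

No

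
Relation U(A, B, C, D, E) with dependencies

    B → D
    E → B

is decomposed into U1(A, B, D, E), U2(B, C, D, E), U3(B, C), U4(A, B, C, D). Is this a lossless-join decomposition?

No

Chase test. Columns are A, B, C, D, E; row i has aⱼ where attribute j ∈ Ui, else bᵢⱼ.
Initial tableau (one row per fragment):
  row 1: a1 a2 b13 a4 a5
  row 2: b21 a2 a3 a4 a5
  row 3: b31 a2 a3 b34 b35
  row 4: a1 a2 a3 a4 b45
Rows 1 and 3 agree on B; apply B→D and equate their D entries.
No row becomes fully distinguished — the join is lossy.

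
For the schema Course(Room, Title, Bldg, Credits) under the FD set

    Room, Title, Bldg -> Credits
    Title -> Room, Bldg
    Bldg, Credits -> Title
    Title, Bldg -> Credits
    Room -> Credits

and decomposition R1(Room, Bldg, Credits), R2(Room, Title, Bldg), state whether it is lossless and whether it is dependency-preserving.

Lossless test: (Room, Bldg)⁺ = {Room, Title, Bldg, Credits}, which contains all of one fragment — lossless.
Dependency preservation: Room, Title, Bldg → Credits; Bldg, Credits → Title; Title, Bldg → Credits are not contained in any single fragment, but the restricted closure of each left-hand side across the fragments still reaches the right-hand side; the remaining FDs each lie inside some fragment. All dependencies are preserved.

lossless and dependency-preserving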